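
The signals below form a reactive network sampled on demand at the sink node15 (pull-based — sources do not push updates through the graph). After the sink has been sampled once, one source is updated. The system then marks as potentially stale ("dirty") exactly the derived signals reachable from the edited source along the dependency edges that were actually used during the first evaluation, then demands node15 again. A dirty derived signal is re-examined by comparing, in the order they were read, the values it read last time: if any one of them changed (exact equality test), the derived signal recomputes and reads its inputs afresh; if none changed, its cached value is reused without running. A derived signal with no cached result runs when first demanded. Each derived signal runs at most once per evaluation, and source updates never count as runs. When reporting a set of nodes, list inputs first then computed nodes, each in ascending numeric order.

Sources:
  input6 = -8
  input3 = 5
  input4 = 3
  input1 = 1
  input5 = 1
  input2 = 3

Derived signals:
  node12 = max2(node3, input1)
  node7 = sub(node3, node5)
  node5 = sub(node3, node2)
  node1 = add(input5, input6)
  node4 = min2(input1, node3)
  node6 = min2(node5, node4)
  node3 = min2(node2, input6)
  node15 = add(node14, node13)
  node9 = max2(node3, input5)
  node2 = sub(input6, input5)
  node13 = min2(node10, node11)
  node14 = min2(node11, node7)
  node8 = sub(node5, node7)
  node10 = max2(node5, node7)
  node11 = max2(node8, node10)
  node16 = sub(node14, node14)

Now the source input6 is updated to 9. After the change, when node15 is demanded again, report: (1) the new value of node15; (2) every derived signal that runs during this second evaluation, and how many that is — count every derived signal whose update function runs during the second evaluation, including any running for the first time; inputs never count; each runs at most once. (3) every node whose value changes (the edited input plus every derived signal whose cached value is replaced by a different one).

Initial pass — values computed on the first demand:
  node2 = sub(-8, 1) = -9
  node3 = min2(-9, -8) = -9
  node5 = sub(-9, -9) = 0
  node7 = sub(-9, 0) = -9
  node8 = sub(0, -9) = 9
  node10 = max2(0, -9) = 0
  node11 = max2(9, 0) = 9
  node13 = min2(0, 9) = 0
  node14 = min2(9, -9) = -9
  node15 = add(-9, 0) = -9

Second demand — change propagation:
  node2: re-runs because input6 -8->9; new result 8.
  node3: re-runs because node2 -9->8; input6 -8->9; new result 8.
  node5: re-runs because node3 -9->8; node2 -9->8; new result 0 (unchanged).
  node7: re-runs because node3 -9->8; new result 8.
  node8: re-runs because node7 -9->8; new result -8.
  node10: re-runs because node7 -9->8; new result 8.
  node11: re-runs because node8 9->-8; node10 0->8; new result 8.
  node13: re-runs because node10 0->8; node11 9->8; new result 8.
  node14: re-runs because node11 9->8; node7 -9->8; new result 8.
  node15: re-runs because node14 -9->8; node13 0->8; new result 16.

node15 now evaluates to 16.
Run set: node2, node3, node5, node7, node8, node10, node11, node13, node14, node15 (10 run).
Changed values: input6, node2, node3, node7, node8, node10, node11, node13, node14, node15.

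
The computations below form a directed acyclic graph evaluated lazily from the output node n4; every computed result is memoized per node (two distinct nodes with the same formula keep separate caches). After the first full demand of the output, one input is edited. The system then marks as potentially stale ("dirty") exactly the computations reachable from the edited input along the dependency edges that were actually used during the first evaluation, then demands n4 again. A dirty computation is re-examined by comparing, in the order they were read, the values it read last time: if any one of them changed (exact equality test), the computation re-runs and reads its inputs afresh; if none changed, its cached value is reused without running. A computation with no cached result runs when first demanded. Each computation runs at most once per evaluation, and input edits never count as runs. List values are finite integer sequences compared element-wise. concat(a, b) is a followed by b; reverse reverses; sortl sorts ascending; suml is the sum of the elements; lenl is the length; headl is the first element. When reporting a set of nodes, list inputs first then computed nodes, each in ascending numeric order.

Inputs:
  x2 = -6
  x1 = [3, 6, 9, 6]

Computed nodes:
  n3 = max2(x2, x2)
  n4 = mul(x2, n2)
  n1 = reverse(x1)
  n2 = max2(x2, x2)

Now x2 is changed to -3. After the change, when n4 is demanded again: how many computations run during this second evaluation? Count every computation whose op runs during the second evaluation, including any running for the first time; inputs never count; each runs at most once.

2 computations run: n2, n4.

First demand of the output computes:
  n2 = max2(-6, -6) = -6
  n4 = mul(-6, -6) = 36

After the edit, cleaning proceeds:
  n2: a read changed (x2 -6->-3; x2 -6->-3) — executes, giving -3.
  n4: a read changed (x2 -6->-3; n2 -6->-3) — executes, giving 9.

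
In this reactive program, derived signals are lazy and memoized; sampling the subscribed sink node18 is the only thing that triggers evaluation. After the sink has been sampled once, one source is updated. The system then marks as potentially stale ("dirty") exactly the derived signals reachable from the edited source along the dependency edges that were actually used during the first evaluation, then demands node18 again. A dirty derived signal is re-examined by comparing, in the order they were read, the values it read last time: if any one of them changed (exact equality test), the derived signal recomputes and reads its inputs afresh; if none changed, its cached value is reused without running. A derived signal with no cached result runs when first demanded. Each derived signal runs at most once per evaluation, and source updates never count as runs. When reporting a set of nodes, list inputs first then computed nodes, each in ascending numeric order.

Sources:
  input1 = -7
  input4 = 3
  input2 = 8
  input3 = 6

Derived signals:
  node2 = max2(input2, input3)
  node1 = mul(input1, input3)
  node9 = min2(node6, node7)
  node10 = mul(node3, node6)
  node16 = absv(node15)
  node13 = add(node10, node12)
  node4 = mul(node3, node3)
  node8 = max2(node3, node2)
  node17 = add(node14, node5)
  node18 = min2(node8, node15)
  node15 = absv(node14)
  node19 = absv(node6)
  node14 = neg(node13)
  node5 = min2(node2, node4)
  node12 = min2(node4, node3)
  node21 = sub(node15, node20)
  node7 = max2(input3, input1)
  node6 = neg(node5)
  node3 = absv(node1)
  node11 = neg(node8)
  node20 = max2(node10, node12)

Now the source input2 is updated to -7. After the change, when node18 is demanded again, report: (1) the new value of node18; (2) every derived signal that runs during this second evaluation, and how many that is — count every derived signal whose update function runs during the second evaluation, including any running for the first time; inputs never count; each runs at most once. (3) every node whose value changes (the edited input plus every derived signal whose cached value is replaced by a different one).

Demanding node18 again yields 42.
9 derived signals run: node2, node5, node6, node8, node10, node13, node14, node15, node18.
The nodes whose values change: input2, node2, node5, node6, node10, node13, node14, node15.

First demand of the output computes:
  node1 = mul(-7, 6) = -42
  node2 = max2(8, 6) = 8
  node3 = absv(-42) = 42
  node4 = mul(42, 42) = 1764
  node5 = min2(8, 1764) = 8
  node6 = neg(8) = -8
  node8 = max2(42, 8) = 42
  node10 = mul(42, -8) = -336
  node12 = min2(1764, 42) = 42
  node13 = add(-336, 42) = -294
  node14 = neg(-294) = 294
  node15 = absv(294) = 294
  node18 = min2(42, 294) = 42

After the edit, cleaning proceeds:
  node2: a read changed (input2 8->-7) — executes, giving 6.
  node5: a read changed (node2 8->6) — executes, giving 6.
  node6: a read changed (node5 8->6) — executes, giving -6.
  node8: a read changed (node2 8->6) — executes, giving 42 — identical to its old value.
  node10: a read changed (node6 -8->-6) — executes, giving -252.
  node13: a read changed (node10 -336->-252) — executes, giving -210.
  node14: a read changed (node13 -294->-210) — executes, giving 210.
  node15: a read changed (node14 294->210) — executes, giving 210.
  node18: a read changed (node15 294->210) — executes, giving 42 — identical to its old value.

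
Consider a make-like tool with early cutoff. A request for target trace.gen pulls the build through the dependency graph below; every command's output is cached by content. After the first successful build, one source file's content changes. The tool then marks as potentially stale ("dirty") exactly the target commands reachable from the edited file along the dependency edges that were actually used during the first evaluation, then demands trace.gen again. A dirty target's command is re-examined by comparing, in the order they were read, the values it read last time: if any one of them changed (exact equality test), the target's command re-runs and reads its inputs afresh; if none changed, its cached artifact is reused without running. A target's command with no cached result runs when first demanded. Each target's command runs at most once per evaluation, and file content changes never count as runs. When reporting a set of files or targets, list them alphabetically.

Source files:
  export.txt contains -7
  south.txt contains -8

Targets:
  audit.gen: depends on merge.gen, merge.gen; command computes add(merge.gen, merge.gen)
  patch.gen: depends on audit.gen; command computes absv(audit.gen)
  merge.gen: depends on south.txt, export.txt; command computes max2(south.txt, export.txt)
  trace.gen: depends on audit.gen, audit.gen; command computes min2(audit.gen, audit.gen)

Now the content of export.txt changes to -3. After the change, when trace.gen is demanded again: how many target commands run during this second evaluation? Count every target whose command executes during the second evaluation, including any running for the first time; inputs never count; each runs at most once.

3 target commands run: audit.gen, merge.gen, trace.gen.

First demand of the output computes:
  merge.gen = max2(-8, -7) = -7
  audit.gen = add(-7, -7) = -14
  trace.gen = min2(-14, -14) = -14

After the edit, cleaning proceeds:
  merge.gen: a read changed (export.txt -7->-3) — executes, giving -3.
  audit.gen: a read changed (merge.gen -7->-3; merge.gen -7->-3) — executes, giving -6.
  trace.gen: a read changed (audit.gen -14->-6; audit.gen -14->-6) — executes, giving -6.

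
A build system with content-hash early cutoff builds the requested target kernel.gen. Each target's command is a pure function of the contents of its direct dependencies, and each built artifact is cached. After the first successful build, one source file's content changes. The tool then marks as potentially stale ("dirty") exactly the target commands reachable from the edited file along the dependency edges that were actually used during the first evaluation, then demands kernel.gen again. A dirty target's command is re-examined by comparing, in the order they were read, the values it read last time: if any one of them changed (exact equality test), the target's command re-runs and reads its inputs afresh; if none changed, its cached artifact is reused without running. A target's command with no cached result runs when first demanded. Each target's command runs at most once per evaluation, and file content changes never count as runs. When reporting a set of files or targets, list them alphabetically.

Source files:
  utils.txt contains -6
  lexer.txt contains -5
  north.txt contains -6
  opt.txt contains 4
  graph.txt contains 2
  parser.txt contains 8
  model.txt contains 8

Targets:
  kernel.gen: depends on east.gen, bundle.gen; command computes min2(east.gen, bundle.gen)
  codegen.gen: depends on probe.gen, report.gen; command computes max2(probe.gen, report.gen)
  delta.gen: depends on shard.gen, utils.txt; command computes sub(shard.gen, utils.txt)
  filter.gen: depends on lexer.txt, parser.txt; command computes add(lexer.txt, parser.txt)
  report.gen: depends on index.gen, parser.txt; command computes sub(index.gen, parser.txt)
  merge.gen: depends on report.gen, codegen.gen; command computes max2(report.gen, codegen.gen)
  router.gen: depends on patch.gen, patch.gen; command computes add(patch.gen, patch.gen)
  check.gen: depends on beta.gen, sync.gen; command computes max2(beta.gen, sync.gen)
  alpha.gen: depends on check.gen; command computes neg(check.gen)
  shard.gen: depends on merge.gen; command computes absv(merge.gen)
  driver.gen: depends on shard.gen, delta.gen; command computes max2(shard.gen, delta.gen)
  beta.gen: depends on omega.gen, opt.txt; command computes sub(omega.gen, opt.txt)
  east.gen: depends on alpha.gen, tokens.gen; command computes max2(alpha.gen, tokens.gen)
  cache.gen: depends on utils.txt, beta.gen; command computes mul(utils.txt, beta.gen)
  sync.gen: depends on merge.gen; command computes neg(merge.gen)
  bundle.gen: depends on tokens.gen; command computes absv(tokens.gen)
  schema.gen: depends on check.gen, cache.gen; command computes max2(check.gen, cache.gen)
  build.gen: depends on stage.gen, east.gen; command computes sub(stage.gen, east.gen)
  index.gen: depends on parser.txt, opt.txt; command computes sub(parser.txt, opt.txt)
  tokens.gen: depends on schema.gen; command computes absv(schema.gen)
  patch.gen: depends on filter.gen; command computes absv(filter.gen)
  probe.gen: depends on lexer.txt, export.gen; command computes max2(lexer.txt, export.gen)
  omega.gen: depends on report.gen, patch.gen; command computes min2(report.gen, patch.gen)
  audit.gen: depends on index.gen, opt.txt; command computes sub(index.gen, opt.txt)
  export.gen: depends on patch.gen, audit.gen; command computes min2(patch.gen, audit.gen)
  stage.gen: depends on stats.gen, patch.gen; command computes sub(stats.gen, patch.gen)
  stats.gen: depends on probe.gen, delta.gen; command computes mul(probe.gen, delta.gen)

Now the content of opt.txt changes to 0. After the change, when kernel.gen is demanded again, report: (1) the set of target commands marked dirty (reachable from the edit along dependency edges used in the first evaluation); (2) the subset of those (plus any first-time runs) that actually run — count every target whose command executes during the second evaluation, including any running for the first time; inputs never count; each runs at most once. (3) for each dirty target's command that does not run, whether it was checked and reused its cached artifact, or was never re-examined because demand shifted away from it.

Marked dirty: alpha.gen, audit.gen, beta.gen, bundle.gen, cache.gen, check.gen, codegen.gen, east.gen, export.gen, index.gen, kernel.gen, merge.gen, omega.gen, probe.gen, report.gen, schema.gen, sync.gen, tokens.gen.
Target commands that run: audit.gen, beta.gen, bundle.gen, cache.gen, check.gen, codegen.gen, east.gen, export.gen, index.gen, kernel.gen, merge.gen, omega.gen, probe.gen, report.gen, schema.gen, sync.gen, tokens.gen — 17 in total.
Checked but reused from cache: alpha.gen.
Key observation: the cutoff stops propagation at alpha.gen — its inputs' values are unchanged, so it reuses its cache.

First evaluation (everything demanded from the output):
  filter.gen = add(-5, 8) = 3
  index.gen = sub(8, 4) = 4
  audit.gen = sub(4, 4) = 0
  patch.gen = absv(3) = 3
  export.gen = min2(3, 0) = 0
  probe.gen = max2(-5, 0) = 0
  report.gen = sub(4, 8) = -4
  codegen.gen = max2(0, -4) = 0
  merge.gen = max2(-4, 0) = 0
  omega.gen = min2(-4, 3) = -4
  beta.gen = sub(-4, 4) = -8
  cache.gen = mul(-6, -8) = 48
  sync.gen = neg(0) = 0
  check.gen = max2(-8, 0) = 0
  alpha.gen = neg(0) = 0
  schema.gen = max2(0, 48) = 48
  tokens.gen = absv(48) = 48
  bundle.gen = absv(48) = 48
  east.gen = max2(0, 48) = 48
  kernel.gen = min2(48, 48) = 48

Propagation after the edit:
  index.gen: runs — opt.txt 4->0; result 8.
  audit.gen: runs — index.gen 4->8; opt.txt 4->0; result 8.
  export.gen: runs — audit.gen 0->8; result 3.
  probe.gen: runs — export.gen 0->3; result 3.
  report.gen: runs — index.gen 4->8; result 0.
  codegen.gen: runs — probe.gen 0->3; report.gen -4->0; result 3.
  merge.gen: runs — report.gen -4->0; codegen.gen 0->3; result 3.
  omega.gen: runs — report.gen -4->0; result 0.
  beta.gen: runs — omega.gen -4->0; opt.txt 4->0; result 0.
  cache.gen: runs — beta.gen -8->0; result 0.
  sync.gen: runs — merge.gen 0->3; result -3.
  check.gen: runs — beta.gen -8->0; sync.gen 0->-3; result 0 (same value as before).
  alpha.gen: checked — values it read are unchanged (check.gen unchanged); reused cached 0 without running.
  schema.gen: runs — cache.gen 48->0; result 0.
  tokens.gen: runs — schema.gen 48->0; result 0.
  bundle.gen: runs — tokens.gen 48->0; result 0.
  east.gen: runs — tokens.gen 48->0; result 0.
  kernel.gen: runs — east.gen 48->0; bundle.gen 48->0; result 0.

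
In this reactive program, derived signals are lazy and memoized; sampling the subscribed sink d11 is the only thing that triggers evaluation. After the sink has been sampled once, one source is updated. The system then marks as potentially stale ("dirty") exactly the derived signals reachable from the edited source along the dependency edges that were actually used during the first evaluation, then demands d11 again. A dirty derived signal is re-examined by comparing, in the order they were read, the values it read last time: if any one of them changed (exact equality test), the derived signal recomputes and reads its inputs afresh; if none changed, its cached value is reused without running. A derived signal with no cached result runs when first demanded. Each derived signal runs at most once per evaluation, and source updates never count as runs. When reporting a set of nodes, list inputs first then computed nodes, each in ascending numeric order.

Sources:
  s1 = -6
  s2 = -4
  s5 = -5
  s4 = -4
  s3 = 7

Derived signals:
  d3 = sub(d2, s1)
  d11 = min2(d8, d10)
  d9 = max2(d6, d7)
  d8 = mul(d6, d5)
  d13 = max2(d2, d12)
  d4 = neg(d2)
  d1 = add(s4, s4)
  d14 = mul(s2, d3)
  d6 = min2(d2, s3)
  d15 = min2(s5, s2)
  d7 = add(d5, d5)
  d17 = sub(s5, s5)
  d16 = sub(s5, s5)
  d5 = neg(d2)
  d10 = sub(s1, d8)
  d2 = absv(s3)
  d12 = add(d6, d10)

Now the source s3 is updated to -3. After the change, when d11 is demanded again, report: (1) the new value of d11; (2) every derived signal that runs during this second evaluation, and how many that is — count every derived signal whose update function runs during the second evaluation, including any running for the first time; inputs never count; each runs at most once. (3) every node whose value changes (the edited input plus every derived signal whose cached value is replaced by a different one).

First demand of the output computes:
  d2 = absv(7) = 7
  d5 = neg(7) = -7
  d6 = min2(7, 7) = 7
  d8 = mul(7, -7) = -49
  d10 = sub(-6, -49) = 43
  d11 = min2(-49, 43) = -49

After the edit, cleaning proceeds:
  d2: a read changed (s3 7->-3) — executes, giving 3.
  d5: a read changed (d2 7->3) — executes, giving -3.
  d6: a read changed (d2 7->3; s3 7->-3) — executes, giving -3.
  d8: a read changed (d6 7->-3; d5 -7->-3) — executes, giving 9.
  d10: a read changed (d8 -49->9) — executes, giving -15.
  d11: a read changed (d8 -49->9; d10 43->-15) — executes, giving -15.

Demanding d11 again yields -15.
6 derived signals run: d2, d5, d6, d8, d10, d11.
The nodes whose values change: s3, d2, d5, d6, d8, d10, d11.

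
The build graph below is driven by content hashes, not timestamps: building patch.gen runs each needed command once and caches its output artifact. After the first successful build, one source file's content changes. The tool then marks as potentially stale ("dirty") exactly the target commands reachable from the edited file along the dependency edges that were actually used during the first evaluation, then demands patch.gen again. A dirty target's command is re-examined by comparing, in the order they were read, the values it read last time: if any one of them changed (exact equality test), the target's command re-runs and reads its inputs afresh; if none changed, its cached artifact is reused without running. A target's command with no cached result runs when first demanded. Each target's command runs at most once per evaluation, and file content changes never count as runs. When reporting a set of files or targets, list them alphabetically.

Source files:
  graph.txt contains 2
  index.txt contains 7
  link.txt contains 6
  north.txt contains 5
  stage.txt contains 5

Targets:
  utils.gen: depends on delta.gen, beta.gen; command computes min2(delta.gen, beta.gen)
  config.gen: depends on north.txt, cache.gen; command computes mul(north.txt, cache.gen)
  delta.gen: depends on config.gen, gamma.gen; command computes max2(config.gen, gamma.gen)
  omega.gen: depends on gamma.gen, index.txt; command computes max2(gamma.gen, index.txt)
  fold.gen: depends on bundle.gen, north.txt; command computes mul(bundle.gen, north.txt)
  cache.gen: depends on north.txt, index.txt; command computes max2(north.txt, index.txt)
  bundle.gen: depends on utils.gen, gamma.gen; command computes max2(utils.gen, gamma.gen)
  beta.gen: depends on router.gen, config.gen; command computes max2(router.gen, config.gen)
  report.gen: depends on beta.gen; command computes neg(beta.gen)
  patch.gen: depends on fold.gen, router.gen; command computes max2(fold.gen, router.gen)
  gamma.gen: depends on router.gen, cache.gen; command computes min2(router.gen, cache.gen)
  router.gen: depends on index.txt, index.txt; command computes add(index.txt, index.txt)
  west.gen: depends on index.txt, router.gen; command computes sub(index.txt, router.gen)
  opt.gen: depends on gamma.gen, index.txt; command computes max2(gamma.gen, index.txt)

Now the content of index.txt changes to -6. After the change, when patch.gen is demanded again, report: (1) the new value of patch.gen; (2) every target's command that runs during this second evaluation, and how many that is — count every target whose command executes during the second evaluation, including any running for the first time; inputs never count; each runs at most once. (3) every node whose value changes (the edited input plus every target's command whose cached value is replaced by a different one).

Initial pass — values computed on the first demand:
  cache.gen = max2(5, 7) = 7
  config.gen = mul(5, 7) = 35
  router.gen = add(7, 7) = 14
  beta.gen = max2(14, 35) = 35
  gamma.gen = min2(14, 7) = 7
  delta.gen = max2(35, 7) = 35
  utils.gen = min2(35, 35) = 35
  bundle.gen = max2(35, 7) = 35
  fold.gen = mul(35, 5) = 175
  patch.gen = max2(175, 14) = 175

Second demand — change propagation:
  cache.gen: re-runs because index.txt 7->-6; new result 5.
  config.gen: re-runs because cache.gen 7->5; new result 25.
  router.gen: re-runs because index.txt 7->-6; index.txt 7->-6; new result -12.
  beta.gen: re-runs because router.gen 14->-12; config.gen 35->25; new result 25.
  gamma.gen: re-runs because router.gen 14->-12; cache.gen 7->5; new result -12.
  delta.gen: re-runs because config.gen 35->25; gamma.gen 7->-12; new result 25.
  utils.gen: re-runs because delta.gen 35->25; beta.gen 35->25; new result 25.
  bundle.gen: re-runs because utils.gen 35->25; gamma.gen 7->-12; new result 25.
  fold.gen: re-runs because bundle.gen 35->25; new result 125.
  patch.gen: re-runs because fold.gen 175->125; router.gen 14->-12; new result 125.

patch.gen now evaluates to 125.
Run set: beta.gen, bundle.gen, cache.gen, config.gen, delta.gen, fold.gen, gamma.gen, patch.gen, router.gen, utils.gen (10 run).
Changed values: beta.gen, bundle.gen, cache.gen, config.gen, delta.gen, fold.gen, gamma.gen, index.txt, patch.gen, router.gen, utils.gen.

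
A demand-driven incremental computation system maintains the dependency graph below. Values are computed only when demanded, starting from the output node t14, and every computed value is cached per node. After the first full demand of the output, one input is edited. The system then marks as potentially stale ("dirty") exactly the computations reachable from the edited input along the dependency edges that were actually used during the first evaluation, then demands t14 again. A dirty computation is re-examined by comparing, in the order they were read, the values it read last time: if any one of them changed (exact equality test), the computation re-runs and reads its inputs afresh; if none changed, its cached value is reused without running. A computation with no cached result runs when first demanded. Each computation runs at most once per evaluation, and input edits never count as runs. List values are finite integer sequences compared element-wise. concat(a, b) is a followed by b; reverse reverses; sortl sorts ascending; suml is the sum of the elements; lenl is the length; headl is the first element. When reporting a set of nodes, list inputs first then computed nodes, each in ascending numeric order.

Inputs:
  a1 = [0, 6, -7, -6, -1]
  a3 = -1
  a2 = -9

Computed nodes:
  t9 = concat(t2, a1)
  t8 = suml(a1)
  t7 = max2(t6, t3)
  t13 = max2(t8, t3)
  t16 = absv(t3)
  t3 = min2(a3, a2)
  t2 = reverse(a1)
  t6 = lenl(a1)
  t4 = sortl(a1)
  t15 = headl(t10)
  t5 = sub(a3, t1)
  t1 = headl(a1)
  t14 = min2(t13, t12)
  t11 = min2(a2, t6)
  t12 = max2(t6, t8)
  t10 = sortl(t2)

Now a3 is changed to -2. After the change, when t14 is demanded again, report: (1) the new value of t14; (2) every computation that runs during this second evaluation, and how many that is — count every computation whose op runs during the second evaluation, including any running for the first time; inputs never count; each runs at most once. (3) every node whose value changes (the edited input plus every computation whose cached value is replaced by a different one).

New value of t14: -8.
Computations that run: t3 — 1 in total.
Values that change: a3.
Key observation: the change is absorbed at t3 — it re-runs but produces the same value, and the output's value is unchanged.

First evaluation (everything demanded from the output):
  t3 = min2(-1, -9) = -9
  t6 = lenl([0, 6, -7, -6, -1]) = 5
  t8 = suml([0, 6, -7, -6, -1]) = -8
  t12 = max2(5, -8) = 5
  t13 = max2(-8, -9) = -8
  t14 = min2(-8, 5) = -8

Propagation after the edit:
  t3: runs — a3 -1->-2; result -9 (same value as before).
  t13: checked — values it read are unchanged (t8 unchanged, t3 unchanged); reused cached -8 without running.
  t14: checked — values it read are unchanged (t13 unchanged, t12 unchanged); reused cached -8 without running.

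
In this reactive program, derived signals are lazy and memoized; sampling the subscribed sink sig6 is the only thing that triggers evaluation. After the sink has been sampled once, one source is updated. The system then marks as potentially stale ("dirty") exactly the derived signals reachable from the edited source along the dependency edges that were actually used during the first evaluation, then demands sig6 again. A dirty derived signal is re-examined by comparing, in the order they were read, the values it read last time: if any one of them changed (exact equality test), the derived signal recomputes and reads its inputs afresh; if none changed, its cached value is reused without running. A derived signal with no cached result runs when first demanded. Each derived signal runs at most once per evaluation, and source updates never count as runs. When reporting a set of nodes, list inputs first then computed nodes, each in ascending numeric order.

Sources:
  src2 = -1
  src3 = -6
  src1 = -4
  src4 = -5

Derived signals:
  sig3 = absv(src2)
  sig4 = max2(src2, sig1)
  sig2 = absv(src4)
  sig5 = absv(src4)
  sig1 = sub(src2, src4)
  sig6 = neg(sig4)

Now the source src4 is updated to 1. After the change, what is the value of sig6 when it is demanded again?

Demanding sig6 again yields 1.

First demand of the output computes:
  sig1 = sub(-1, -5) = 4
  sig4 = max2(-1, 4) = 4
  sig6 = neg(4) = -4

After the edit, cleaning proceeds:
  sig1: a read changed (src4 -5->1) — executes, giving -2.
  sig4: a read changed (sig1 4->-2) — executes, giving -1.
  sig6: a read changed (sig4 4->-1) — executes, giving 1.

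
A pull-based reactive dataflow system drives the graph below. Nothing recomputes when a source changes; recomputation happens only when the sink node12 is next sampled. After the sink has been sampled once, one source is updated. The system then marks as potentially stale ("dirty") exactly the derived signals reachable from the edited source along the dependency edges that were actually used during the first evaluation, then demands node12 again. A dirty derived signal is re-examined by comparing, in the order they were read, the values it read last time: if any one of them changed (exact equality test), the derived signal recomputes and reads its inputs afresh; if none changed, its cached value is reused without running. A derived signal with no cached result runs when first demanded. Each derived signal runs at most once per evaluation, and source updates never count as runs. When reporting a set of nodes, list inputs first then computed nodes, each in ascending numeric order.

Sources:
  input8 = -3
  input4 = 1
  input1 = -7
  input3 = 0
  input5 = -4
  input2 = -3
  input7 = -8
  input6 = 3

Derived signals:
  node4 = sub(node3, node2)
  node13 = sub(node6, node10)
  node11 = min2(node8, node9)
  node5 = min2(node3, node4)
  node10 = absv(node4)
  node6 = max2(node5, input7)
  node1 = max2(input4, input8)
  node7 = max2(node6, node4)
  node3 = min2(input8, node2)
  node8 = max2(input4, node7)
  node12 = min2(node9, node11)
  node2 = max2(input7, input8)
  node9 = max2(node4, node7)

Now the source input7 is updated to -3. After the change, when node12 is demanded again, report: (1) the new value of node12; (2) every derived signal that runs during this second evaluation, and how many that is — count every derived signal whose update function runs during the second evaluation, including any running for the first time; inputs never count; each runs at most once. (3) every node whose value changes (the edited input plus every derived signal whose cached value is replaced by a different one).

First evaluation (everything demanded from the output):
  node2 = max2(-8, -3) = -3
  node3 = min2(-3, -3) = -3
  node4 = sub(-3, -3) = 0
  node5 = min2(-3, 0) = -3
  node6 = max2(-3, -8) = -3
  node7 = max2(-3, 0) = 0
  node8 = max2(1, 0) = 1
  node9 = max2(0, 0) = 0
  node11 = min2(1, 0) = 0
  node12 = min2(0, 0) = 0

Propagation after the edit:
  node2: runs — input7 -8->-3; result -3 (same value as before).
  node3: checked — values it read are unchanged (input8 unchanged, node2 unchanged); reused cached -3 without running.
  node4: checked — values it read are unchanged (node3 unchanged, node2 unchanged); reused cached 0 without running.
  node5: checked — values it read are unchanged (node3 unchanged, node4 unchanged); reused cached -3 without running.
  node6: runs — input7 -8->-3; result -3 (same value as before).
  node7: checked — values it read are unchanged (node6 unchanged, node4 unchanged); reused cached 0 without running.
  node8: checked — values it read are unchanged (input4 unchanged, node7 unchanged); reused cached 1 without running.
  node9: checked — values it read are unchanged (node4 unchanged, node7 unchanged); reused cached 0 without running.
  node11: checked — values it read are unchanged (node8 unchanged, node9 unchanged); reused cached 0 without running.
  node12: checked — values it read are unchanged (node9 unchanged, node11 unchanged); reused cached 0 without running.

Key observation: the cutoff stops propagation at node3 — its inputs' values are unchanged, so it reuses its cache.

New value of node12: 0.
Derived signals that run: node2, node6 — 2 in total.
Values that change: input7.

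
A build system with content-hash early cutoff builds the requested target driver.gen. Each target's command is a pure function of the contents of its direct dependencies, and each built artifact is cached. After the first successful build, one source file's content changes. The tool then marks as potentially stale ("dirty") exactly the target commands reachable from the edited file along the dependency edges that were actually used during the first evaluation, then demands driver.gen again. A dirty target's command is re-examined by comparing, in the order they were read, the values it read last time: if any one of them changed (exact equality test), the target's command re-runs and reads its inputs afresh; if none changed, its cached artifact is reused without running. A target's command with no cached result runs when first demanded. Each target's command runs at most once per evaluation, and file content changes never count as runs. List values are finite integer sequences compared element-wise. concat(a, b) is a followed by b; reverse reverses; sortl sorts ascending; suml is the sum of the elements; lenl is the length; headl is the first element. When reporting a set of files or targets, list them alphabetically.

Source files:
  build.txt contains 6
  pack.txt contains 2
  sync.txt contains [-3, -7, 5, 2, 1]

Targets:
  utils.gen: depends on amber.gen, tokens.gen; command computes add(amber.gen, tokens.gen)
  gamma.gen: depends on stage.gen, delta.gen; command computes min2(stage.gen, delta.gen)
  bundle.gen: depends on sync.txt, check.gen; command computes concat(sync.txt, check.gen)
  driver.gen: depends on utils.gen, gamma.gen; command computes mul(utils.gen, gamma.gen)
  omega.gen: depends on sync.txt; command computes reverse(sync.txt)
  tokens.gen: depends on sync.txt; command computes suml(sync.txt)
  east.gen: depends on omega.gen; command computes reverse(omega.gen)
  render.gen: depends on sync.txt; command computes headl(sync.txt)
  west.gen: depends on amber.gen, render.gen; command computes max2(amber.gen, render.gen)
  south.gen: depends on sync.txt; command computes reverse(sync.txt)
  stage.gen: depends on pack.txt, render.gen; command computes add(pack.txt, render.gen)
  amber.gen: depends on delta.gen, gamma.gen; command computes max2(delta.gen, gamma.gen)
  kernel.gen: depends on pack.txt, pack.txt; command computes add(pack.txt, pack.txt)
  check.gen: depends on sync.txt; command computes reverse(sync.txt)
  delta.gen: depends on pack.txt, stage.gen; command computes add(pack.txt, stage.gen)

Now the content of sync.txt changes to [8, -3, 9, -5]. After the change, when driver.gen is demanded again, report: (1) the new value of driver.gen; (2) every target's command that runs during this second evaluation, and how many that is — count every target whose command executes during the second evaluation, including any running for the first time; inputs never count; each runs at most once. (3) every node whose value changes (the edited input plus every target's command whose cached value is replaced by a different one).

New value of driver.gen: 210.
Target commands that run: amber.gen, delta.gen, driver.gen, gamma.gen, render.gen, stage.gen, tokens.gen, utils.gen — 8 in total.
Values that change: amber.gen, delta.gen, driver.gen, gamma.gen, render.gen, stage.gen, sync.txt, tokens.gen, utils.gen.

First evaluation (everything demanded from the output):
  render.gen = headl([-3, -7, 5, 2, 1]) = -3
  stage.gen = add(2, -3) = -1
  delta.gen = add(2, -1) = 1
  gamma.gen = min2(-1, 1) = -1
  amber.gen = max2(1, -1) = 1
  tokens.gen = suml([-3, -7, 5, 2, 1]) = -2
  utils.gen = add(1, -2) = -1
  driver.gen = mul(-1, -1) = 1

Propagation after the edit:
  render.gen: runs — sync.txt [-3, -7, 5, 2, 1]->[8, -3, 9, -5]; result 8.
  stage.gen: runs — render.gen -3->8; result 10.
  delta.gen: runs — stage.gen -1->10; result 12.
  gamma.gen: runs — stage.gen -1->10; delta.gen 1->12; result 10.
  amber.gen: runs — delta.gen 1->12; gamma.gen -1->10; result 12.
  tokens.gen: runs — sync.txt [-3, -7, 5, 2, 1]->[8, -3, 9, -5]; result 9.
  utils.gen: runs — amber.gen 1->12; tokens.gen -2->9; result 21.
  driver.gen: runs — utils.gen -1->21; gamma.gen -1->10; result 210.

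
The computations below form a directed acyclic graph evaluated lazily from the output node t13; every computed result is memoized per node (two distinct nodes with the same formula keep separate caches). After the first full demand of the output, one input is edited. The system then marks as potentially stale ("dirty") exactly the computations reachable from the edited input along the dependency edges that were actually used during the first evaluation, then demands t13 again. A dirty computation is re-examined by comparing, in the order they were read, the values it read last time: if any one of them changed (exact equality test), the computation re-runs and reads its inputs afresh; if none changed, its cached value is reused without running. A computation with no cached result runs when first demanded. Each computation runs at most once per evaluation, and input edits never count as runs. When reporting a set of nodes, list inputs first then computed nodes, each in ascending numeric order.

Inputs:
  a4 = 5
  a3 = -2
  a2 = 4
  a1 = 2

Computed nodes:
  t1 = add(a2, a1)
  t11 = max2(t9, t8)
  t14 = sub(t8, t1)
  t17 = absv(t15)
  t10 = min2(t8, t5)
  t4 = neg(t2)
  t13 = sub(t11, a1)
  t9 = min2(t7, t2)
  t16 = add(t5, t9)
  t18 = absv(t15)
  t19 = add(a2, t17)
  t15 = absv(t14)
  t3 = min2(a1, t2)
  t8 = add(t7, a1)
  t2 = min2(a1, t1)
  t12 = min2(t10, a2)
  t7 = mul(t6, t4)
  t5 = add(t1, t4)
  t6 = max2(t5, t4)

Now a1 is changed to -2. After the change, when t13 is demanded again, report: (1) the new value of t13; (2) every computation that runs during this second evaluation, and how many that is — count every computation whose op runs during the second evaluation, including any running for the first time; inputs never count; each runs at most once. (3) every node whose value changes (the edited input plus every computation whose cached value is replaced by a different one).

First demand of the output computes:
  t1 = add(4, 2) = 6
  t2 = min2(2, 6) = 2
  t4 = neg(2) = -2
  t5 = add(6, -2) = 4
  t6 = max2(4, -2) = 4
  t7 = mul(4, -2) = -8
  t8 = add(-8, 2) = -6
  t9 = min2(-8, 2) = -8
  t11 = max2(-8, -6) = -6
  t13 = sub(-6, 2) = -8

After the edit, cleaning proceeds:
  t1: a read changed (a1 2->-2) — executes, giving 2.
  t2: a read changed (a1 2->-2; t1 6->2) — executes, giving -2.
  t4: a read changed (t2 2->-2) — executes, giving 2.
  t5: a read changed (t1 6->2; t4 -2->2) — executes, giving 4 — identical to its old value.
  t6: a read changed (t4 -2->2) — executes, giving 4 — identical to its old value.
  t7: a read changed (t4 -2->2) — executes, giving 8.
  t8: a read changed (t7 -8->8; a1 2->-2) — executes, giving 6.
  t9: a read changed (t7 -8->8; t2 2->-2) — executes, giving -2.
  t11: a read changed (t9 -8->-2; t8 -6->6) — executes, giving 6.
  t13: a read changed (t11 -6->6; a1 2->-2) — executes, giving 8.

Demanding t13 again yields 8.
10 computations run: t1, t2, t4, t5, t6, t7, t8, t9, t11, t13.
The nodes whose values change: a1, t1, t2, t4, t7, t8, t9, t11, t13.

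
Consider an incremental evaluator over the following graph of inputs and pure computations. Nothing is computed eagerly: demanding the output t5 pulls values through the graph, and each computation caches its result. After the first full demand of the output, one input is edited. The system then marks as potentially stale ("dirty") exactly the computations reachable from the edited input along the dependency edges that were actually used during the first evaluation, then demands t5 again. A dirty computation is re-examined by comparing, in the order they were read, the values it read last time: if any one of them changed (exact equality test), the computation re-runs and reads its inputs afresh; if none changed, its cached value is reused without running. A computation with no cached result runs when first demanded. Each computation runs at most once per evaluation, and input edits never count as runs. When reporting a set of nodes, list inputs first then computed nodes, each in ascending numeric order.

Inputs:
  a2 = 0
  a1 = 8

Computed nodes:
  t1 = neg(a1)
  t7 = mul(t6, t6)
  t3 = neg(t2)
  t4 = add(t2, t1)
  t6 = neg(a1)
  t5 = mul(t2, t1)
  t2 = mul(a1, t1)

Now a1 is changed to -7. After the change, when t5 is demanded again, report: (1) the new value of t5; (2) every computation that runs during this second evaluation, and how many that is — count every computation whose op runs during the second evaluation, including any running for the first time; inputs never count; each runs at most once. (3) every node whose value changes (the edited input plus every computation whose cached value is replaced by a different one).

Initial pass — values computed on the first demand:
  t1 = neg(8) = -8
  t2 = mul(8, -8) = -64
  t5 = mul(-64, -8) = 512

Second demand — change propagation:
  t1: re-runs because a1 8->-7; new result 7.
  t2: re-runs because a1 8->-7; t1 -8->7; new result -49.
  t5: re-runs because t2 -64->-49; t1 -8->7; new result -343.

t5 now evaluates to -343.
Run set: t1, t2, t5 (3 run).
Changed values: a1, t1, t2, t5.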